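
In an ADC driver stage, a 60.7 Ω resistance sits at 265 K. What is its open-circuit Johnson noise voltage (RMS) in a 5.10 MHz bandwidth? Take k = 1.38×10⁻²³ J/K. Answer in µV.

V_n = √(4kTRB)
4kTRB = 4 × 1.38×10⁻²³ × 265 × 6.07×10¹ × 5.10×10⁶ = 4.53×10⁻¹² V²
V_n = √(4.53×10⁻¹²) = 2.13×10⁻⁶ V = 2.13 µV

2.13 µV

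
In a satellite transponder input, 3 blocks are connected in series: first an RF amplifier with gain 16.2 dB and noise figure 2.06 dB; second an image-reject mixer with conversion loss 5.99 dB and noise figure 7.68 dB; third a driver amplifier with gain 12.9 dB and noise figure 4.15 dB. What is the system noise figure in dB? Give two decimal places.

2.73 dB

Convert to linear (a loss of L dB is a gain of −L dB): F_i = 10^(NF_i/10), G_i = 10^(G_i,dB/10)
  Stage 1: F_1 = 10^(2.06/10) = 1.607, G_1 = 10^(16.2/10) = 41.69
  Stage 2: F_2 = 10^(7.68/10) = 5.861, G_2 = 10^(−5.99/10) = 0.2518
  Stage 3: F_3 = 10^(4.15/10) = 2.600, G_3 = 10^(12.9/10) = 19.50
Friis cascade:
  F = 1.607 + (5.861 − 1)/41.69 + (2.600 − 1)/10.50 = 1.876
NF = 10 log₁₀(1.876) = 2.73 dB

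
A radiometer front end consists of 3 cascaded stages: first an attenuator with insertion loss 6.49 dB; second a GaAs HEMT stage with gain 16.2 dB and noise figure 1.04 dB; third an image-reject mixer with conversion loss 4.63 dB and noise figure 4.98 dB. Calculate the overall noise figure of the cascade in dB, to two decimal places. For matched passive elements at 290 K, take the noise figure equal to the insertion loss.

7.70 dB

Convert to linear (a loss of L dB is a gain of −L dB): F_i = 10^(NF_i/10), G_i = 10^(G_i,dB/10)
  Stage 1: F_1 = 10^(6.49/10) = 4.457, G_1 = 10^(−6.49/10) = 0.2244
  Stage 2: F_2 = 10^(1.04/10) = 1.271, G_2 = 10^(16.2/10) = 41.69
  Stage 3: F_3 = 10^(4.98/10) = 3.148, G_3 = 10^(−4.63/10) = 0.3443
Friis cascade:
  F = 4.457 + (1.271 − 1)/0.2244 + (3.148 − 1)/9.354 = 5.892
NF = 10 log₁₀(5.892) = 7.70 dB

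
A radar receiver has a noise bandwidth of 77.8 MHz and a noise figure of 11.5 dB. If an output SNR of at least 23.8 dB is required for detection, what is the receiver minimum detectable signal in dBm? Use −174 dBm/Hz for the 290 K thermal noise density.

−59.8 dBm

Sensitivity = −174 + 10 log₁₀(B) + NF + SNR_min
= −174 + 78.91 + 11.5 + 23.8
= −59.79 dBm → −59.8 dBm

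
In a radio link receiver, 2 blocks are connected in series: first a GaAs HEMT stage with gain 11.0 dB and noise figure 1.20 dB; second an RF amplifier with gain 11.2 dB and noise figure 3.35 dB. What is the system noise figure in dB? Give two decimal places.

1.49 dB

Convert to linear (a loss of L dB is a gain of −L dB): F_i = 10^(NF_i/10), G_i = 10^(G_i,dB/10)
  Stage 1: F_1 = 10^(1.20/10) = 1.318, G_1 = 10^(11.0/10) = 12.59
  Stage 2: F_2 = 10^(3.35/10) = 2.163, G_2 = 10^(11.2/10) = 13.18
Friis cascade:
  F = 1.318 + (2.163 − 1)/12.59 = 1.411
NF = 10 log₁₀(1.411) = 1.49 dB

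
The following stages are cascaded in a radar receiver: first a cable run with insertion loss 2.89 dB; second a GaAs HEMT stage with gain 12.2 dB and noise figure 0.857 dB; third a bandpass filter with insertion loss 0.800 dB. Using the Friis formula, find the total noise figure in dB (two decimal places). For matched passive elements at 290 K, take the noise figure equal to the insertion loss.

Convert to linear (a loss of L dB is a gain of −L dB): F_i = 10^(NF_i/10), G_i = 10^(G_i,dB/10)
  Stage 1: F_1 = 10^(2.89/10) = 1.945, G_1 = 10^(−2.89/10) = 0.5140
  Stage 2: F_2 = 10^(0.857/10) = 1.218, G_2 = 10^(12.2/10) = 16.60
  Stage 3: F_3 = 10^(0.800/10) = 1.202, G_3 = 10^(−0.800/10) = 0.8318
Friis cascade:
  F = 1.945 + (1.218 − 1)/0.5140 + (1.202 − 1)/8.531 = 2.393
NF = 10 log₁₀(2.393) = 3.79 dB

3.79 dB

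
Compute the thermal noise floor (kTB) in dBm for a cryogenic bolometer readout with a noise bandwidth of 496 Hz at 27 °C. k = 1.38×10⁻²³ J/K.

T = 27 °C + 273.15 = 300.15 K
P_n = kTB = 1.38×10⁻²³ × 300.15 × 4.96×10² = 2.05×10⁻¹⁸ W
In dBm: 10 log₁₀(2.05×10⁻¹⁸ / 10⁻³) = −146.9 dBm

−146.9 dBm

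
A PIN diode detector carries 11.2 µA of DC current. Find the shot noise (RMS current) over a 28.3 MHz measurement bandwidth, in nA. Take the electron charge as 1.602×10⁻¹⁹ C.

10.1 nA

I_n = √(2qI·B)
2qI·B = 2 × 1.602×10⁻¹⁹ × 1.12×10⁻⁵ × 2.83×10⁷ = 1.02×10⁻¹⁶ A²
I_n = √(1.02×10⁻¹⁶) = 1.01×10⁻⁸ A = 10.1 nA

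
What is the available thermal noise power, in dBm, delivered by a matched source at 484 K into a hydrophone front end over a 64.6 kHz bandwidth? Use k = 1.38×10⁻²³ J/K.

P_n = kTB = 1.38×10⁻²³ × 484 × 6.46×10⁴ = 4.31×10⁻¹⁶ W
In dBm: 10 log₁₀(4.31×10⁻¹⁶ / 10⁻³) = −123.7 dBm

−123.7 dBm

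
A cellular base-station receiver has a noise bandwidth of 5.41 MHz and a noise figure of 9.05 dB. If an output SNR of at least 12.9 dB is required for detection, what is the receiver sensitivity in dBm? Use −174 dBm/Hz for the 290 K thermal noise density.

Sensitivity = −174 + 10 log₁₀(B) + NF + SNR_min
= −174 + 67.33 + 9.05 + 12.9
= −84.72 dBm → −84.7 dBm

−84.7 dBm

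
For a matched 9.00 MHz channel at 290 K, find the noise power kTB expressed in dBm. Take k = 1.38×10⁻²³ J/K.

−104.4 dBm

P_n = kTB = 1.38×10⁻²³ × 290 × 9.00×10⁶ = 3.60×10⁻¹⁴ W
In dBm: 10 log₁₀(3.60×10⁻¹⁴ / 10⁻³) = −104.4 dBm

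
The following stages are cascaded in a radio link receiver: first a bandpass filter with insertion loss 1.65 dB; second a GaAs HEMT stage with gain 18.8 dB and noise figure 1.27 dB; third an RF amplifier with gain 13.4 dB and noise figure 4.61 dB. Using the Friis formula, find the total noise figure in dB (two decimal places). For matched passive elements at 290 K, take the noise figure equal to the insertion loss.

Convert to linear (a loss of L dB is a gain of −L dB): F_i = 10^(NF_i/10), G_i = 10^(G_i,dB/10)
  Stage 1: F_1 = 10^(1.65/10) = 1.462, G_1 = 10^(−1.65/10) = 0.6839
  Stage 2: F_2 = 10^(1.27/10) = 1.340, G_2 = 10^(18.8/10) = 75.86
  Stage 3: F_3 = 10^(4.61/10) = 2.891, G_3 = 10^(13.4/10) = 21.88
Friis cascade:
  F = 1.462 + (1.340 − 1)/0.6839 + (2.891 − 1)/51.88 = 1.995
NF = 10 log₁₀(1.995) = 3.00 dB

3.00 dB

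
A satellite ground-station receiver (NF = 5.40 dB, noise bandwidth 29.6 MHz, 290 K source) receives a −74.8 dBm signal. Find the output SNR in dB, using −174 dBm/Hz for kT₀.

Noise floor: N = −174 + 10 log₁₀(B) + NF
10 log₁₀(2.96×10⁷) = 74.71 dB
N = −174 + 74.71 + 5.40 = −93.89 dBm
SNR = P_sig − N = −74.8 − (−93.89) = 19.09 dB → 19.1 dB

19.1 dB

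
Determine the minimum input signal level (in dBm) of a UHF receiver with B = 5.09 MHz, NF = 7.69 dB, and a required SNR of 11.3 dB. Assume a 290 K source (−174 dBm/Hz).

Sensitivity = −174 + 10 log₁₀(B) + NF + SNR_min
= −174 + 67.07 + 7.69 + 11.3
= −87.94 dBm → −87.9 dBm

−87.9 dBm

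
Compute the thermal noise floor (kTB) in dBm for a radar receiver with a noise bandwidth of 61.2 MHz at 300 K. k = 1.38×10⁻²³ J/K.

−96.0 dBm

P_n = kTB = 1.38×10⁻²³ × 300 × 6.12×10⁷ = 2.53×10⁻¹³ W
In dBm: 10 log₁₀(2.53×10⁻¹³ / 10⁻³) = −96.0 dBm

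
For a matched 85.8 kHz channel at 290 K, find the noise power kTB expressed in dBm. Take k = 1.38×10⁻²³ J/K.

−124.6 dBm

P_n = kTB = 1.38×10⁻²³ × 290 × 8.58×10⁴ = 3.43×10⁻¹⁶ W
In dBm: 10 log₁₀(3.43×10⁻¹⁶ / 10⁻³) = −124.6 dBm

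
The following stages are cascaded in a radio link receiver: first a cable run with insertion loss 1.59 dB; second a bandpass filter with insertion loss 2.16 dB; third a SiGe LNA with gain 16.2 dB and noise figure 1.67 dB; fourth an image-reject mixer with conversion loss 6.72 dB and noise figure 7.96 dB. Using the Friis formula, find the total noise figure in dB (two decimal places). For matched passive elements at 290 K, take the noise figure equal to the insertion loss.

Convert to linear (a loss of L dB is a gain of −L dB): F_i = 10^(NF_i/10), G_i = 10^(G_i,dB/10)
  Stage 1: F_1 = 10^(1.59/10) = 1.442, G_1 = 10^(−1.59/10) = 0.6934
  Stage 2: F_2 = 10^(2.16/10) = 1.644, G_2 = 10^(−2.16/10) = 0.6081
  Stage 3: F_3 = 10^(1.67/10) = 1.469, G_3 = 10^(16.2/10) = 41.69
  Stage 4: F_4 = 10^(7.96/10) = 6.252, G_4 = 10^(−6.72/10) = 0.2128
Friis cascade:
  F = 1.442 + (1.644 − 1)/0.6934 + (1.469 − 1)/0.4217 + (6.252 − 1)/17.58 = 3.782
NF = 10 log₁₀(3.782) = 5.78 dB

5.78 dB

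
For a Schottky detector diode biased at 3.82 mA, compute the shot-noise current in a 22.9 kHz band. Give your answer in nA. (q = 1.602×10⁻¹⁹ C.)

I_n = √(2qI·B)
2qI·B = 2 × 1.602×10⁻¹⁹ × 3.82×10⁻³ × 2.29×10⁴ = 2.80×10⁻¹⁷ A²
I_n = √(2.80×10⁻¹⁷) = 5.29×10⁻⁹ A = 5.29 nA

5.29 nA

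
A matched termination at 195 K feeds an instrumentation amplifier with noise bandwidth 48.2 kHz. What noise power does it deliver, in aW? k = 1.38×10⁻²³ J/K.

P_n = kTB = 1.38×10⁻²³ × 195 × 4.82×10⁴ = 1.30×10⁻¹⁶ W = 130 aW

130 aW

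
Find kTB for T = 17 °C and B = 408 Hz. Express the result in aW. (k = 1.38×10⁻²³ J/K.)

1.63 aW

T = 17 °C + 273.15 = 290.15 K
P_n = kTB = 1.38×10⁻²³ × 290.15 × 4.08×10² = 1.63×10⁻¹⁸ W = 1.63 aW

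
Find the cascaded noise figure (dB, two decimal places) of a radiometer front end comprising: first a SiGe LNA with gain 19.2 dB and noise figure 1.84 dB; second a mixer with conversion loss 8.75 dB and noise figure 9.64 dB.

Convert to linear (a loss of L dB is a gain of −L dB): F_i = 10^(NF_i/10), G_i = 10^(G_i,dB/10)
  Stage 1: F_1 = 10^(1.84/10) = 1.528, G_1 = 10^(19.2/10) = 83.18
  Stage 2: F_2 = 10^(9.64/10) = 9.204, G_2 = 10^(−8.75/10) = 0.1334
Friis cascade:
  F = 1.528 + (9.204 − 1)/83.18 = 1.626
NF = 10 log₁₀(1.626) = 2.11 dB

2.11 dB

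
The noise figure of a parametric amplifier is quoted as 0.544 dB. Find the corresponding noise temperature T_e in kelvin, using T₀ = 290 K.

38.7 K

F = 10^(0.544/10) = 1.13344
T_e = (F − 1)·T₀ = (1.13344 − 1) × 290 = 38.7 K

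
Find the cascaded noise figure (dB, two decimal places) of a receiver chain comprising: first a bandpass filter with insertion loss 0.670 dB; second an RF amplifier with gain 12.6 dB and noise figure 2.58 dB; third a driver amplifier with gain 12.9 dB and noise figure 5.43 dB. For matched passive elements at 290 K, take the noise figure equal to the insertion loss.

Convert to linear (a loss of L dB is a gain of −L dB): F_i = 10^(NF_i/10), G_i = 10^(G_i,dB/10)
  Stage 1: F_1 = 10^(0.670/10) = 1.167, G_1 = 10^(−0.670/10) = 0.8570
  Stage 2: F_2 = 10^(2.58/10) = 1.811, G_2 = 10^(12.6/10) = 18.20
  Stage 3: F_3 = 10^(5.43/10) = 3.491, G_3 = 10^(12.9/10) = 19.50
Friis cascade:
  F = 1.167 + (1.811 − 1)/0.8570 + (3.491 − 1)/15.60 = 2.273
NF = 10 log₁₀(2.273) = 3.57 dB

3.57 dB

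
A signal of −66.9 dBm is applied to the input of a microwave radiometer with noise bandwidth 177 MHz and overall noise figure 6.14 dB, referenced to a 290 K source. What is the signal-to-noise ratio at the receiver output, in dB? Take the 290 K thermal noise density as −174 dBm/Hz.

Noise floor: N = −174 + 10 log₁₀(B) + NF
10 log₁₀(1.77×10⁸) = 82.48 dB
N = −174 + 82.48 + 6.14 = −85.38 dBm
SNR = P_sig − N = −66.9 − (−85.38) = 18.48 dB → 18.5 dB

18.5 dB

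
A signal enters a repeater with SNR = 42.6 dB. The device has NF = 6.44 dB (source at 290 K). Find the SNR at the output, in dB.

36.16 dB

By definition F = SNR_in/SNR_out, so in dB: SNR_out = SNR_in − NF
SNR_out = 42.6 − 6.44 = 36.16 dB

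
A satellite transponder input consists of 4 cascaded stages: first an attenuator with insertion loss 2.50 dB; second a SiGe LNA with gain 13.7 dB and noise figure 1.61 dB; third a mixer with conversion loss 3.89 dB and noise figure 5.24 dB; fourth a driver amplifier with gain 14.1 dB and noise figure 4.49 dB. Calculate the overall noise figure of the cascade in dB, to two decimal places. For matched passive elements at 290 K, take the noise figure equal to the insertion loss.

4.90 dB

Convert to linear (a loss of L dB is a gain of −L dB): F_i = 10^(NF_i/10), G_i = 10^(G_i,dB/10)
  Stage 1: F_1 = 10^(2.50/10) = 1.778, G_1 = 10^(−2.50/10) = 0.5623
  Stage 2: F_2 = 10^(1.61/10) = 1.449, G_2 = 10^(13.7/10) = 23.44
  Stage 3: F_3 = 10^(5.24/10) = 3.342, G_3 = 10^(−3.89/10) = 0.4083
  Stage 4: F_4 = 10^(4.49/10) = 2.812, G_4 = 10^(14.1/10) = 25.70
Friis cascade:
  F = 1.778 + (1.449 − 1)/0.5623 + (3.342 − 1)/13.18 + (2.812 − 1)/5.383 = 3.091
NF = 10 log₁₀(3.091) = 4.90 dB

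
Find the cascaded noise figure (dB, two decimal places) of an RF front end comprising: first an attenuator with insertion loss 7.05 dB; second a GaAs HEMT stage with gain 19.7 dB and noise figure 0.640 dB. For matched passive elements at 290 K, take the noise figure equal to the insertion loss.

Convert to linear (a loss of L dB is a gain of −L dB): F_i = 10^(NF_i/10), G_i = 10^(G_i,dB/10)
  Stage 1: F_1 = 10^(7.05/10) = 5.070, G_1 = 10^(−7.05/10) = 0.1972
  Stage 2: F_2 = 10^(0.640/10) = 1.159, G_2 = 10^(19.7/10) = 93.33
Friis cascade:
  F = 5.070 + (1.159 − 1)/0.1972 = 5.875
NF = 10 log₁₀(5.875) = 7.69 dB

7.69 dB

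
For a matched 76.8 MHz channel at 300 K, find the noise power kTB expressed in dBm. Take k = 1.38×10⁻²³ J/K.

P_n = kTB = 1.38×10⁻²³ × 300 × 7.68×10⁷ = 3.18×10⁻¹³ W
In dBm: 10 log₁₀(3.18×10⁻¹³ / 10⁻³) = −95.0 dBm

−95.0 dBm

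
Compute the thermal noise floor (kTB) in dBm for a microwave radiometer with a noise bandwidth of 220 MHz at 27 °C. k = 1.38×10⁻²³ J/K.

−90.4 dBm

T = 27 °C + 273.15 = 300.15 K
P_n = kTB = 1.38×10⁻²³ × 300.15 × 2.20×10⁸ = 9.11×10⁻¹³ W
In dBm: 10 log₁₀(9.11×10⁻¹³ / 10⁻³) = −90.4 dBm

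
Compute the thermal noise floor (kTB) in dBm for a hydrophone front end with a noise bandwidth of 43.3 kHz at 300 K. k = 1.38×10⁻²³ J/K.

−127.5 dBm

P_n = kTB = 1.38×10⁻²³ × 300 × 4.33×10⁴ = 1.79×10⁻¹⁶ W
In dBm: 10 log₁₀(1.79×10⁻¹⁶ / 10⁻³) = −127.5 dBm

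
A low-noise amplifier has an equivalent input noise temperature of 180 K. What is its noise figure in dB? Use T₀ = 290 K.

2.10 dB

F = 1 + T_e/T₀ = 1 + 180/290 = 1.62069
NF = 10 log₁₀(1.62069) = 2.10 dB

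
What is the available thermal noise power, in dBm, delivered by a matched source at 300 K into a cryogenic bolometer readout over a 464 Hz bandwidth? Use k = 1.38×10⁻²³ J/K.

−147.2 dBm

P_n = kTB = 1.38×10⁻²³ × 300 × 4.64×10² = 1.92×10⁻¹⁸ W
In dBm: 10 log₁₀(1.92×10⁻¹⁸ / 10⁻³) = −147.2 dBm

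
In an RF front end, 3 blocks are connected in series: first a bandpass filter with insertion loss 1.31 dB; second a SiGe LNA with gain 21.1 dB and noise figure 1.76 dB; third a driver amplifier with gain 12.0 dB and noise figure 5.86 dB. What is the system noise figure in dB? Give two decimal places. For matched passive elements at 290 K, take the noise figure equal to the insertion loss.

3.13 dB

Convert to linear (a loss of L dB is a gain of −L dB): F_i = 10^(NF_i/10), G_i = 10^(G_i,dB/10)
  Stage 1: F_1 = 10^(1.31/10) = 1.352, G_1 = 10^(−1.31/10) = 0.7396
  Stage 2: F_2 = 10^(1.76/10) = 1.500, G_2 = 10^(21.1/10) = 128.8
  Stage 3: F_3 = 10^(5.86/10) = 3.855, G_3 = 10^(12.0/10) = 15.85
Friis cascade:
  F = 1.352 + (1.500 − 1)/0.7396 + (3.855 − 1)/95.28 = 2.058
NF = 10 log₁₀(2.058) = 3.13 dB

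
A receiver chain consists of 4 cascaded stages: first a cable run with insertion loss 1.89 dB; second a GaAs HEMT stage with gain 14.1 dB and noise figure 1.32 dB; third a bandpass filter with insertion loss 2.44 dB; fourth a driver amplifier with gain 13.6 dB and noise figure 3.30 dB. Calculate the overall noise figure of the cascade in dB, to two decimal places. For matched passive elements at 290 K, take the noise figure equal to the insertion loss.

3.54 dB

Convert to linear (a loss of L dB is a gain of −L dB): F_i = 10^(NF_i/10), G_i = 10^(G_i,dB/10)
  Stage 1: F_1 = 10^(1.89/10) = 1.545, G_1 = 10^(−1.89/10) = 0.6471
  Stage 2: F_2 = 10^(1.32/10) = 1.355, G_2 = 10^(14.1/10) = 25.70
  Stage 3: F_3 = 10^(2.44/10) = 1.754, G_3 = 10^(−2.44/10) = 0.5702
  Stage 4: F_4 = 10^(3.30/10) = 2.138, G_4 = 10^(13.6/10) = 22.91
Friis cascade:
  F = 1.545 + (1.355 − 1)/0.6471 + (1.754 − 1)/16.63 + (2.138 − 1)/9.484 = 2.259
NF = 10 log₁₀(2.259) = 3.54 dB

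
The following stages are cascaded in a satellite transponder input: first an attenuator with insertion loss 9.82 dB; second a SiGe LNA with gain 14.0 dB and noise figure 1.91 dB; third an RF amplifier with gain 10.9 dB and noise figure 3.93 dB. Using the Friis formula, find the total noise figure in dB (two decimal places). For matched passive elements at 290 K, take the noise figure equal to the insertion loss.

Convert to linear (a loss of L dB is a gain of −L dB): F_i = 10^(NF_i/10), G_i = 10^(G_i,dB/10)
  Stage 1: F_1 = 10^(9.82/10) = 9.594, G_1 = 10^(−9.82/10) = 0.1042
  Stage 2: F_2 = 10^(1.91/10) = 1.552, G_2 = 10^(14.0/10) = 25.12
  Stage 3: F_3 = 10^(3.93/10) = 2.472, G_3 = 10^(10.9/10) = 12.30
Friis cascade:
  F = 9.594 + (1.552 − 1)/0.1042 + (2.472 − 1)/2.618 = 15.46
NF = 10 log₁₀(15.46) = 11.89 dB

11.89 dB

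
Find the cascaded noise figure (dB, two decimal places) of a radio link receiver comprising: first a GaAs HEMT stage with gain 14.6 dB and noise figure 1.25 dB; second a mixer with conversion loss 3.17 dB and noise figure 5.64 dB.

Convert to linear (a loss of L dB is a gain of −L dB): F_i = 10^(NF_i/10), G_i = 10^(G_i,dB/10)
  Stage 1: F_1 = 10^(1.25/10) = 1.334, G_1 = 10^(14.6/10) = 28.84
  Stage 2: F_2 = 10^(5.64/10) = 3.664, G_2 = 10^(−3.17/10) = 0.4819
Friis cascade:
  F = 1.334 + (3.664 − 1)/28.84 = 1.426
NF = 10 log₁₀(1.426) = 1.54 dB

1.54 dB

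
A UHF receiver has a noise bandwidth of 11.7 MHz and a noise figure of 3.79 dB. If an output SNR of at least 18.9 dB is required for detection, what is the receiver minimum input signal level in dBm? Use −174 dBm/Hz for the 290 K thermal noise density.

Sensitivity = −174 + 10 log₁₀(B) + NF + SNR_min
= −174 + 70.68 + 3.79 + 18.9
= −80.63 dBm → −80.6 dBm

−80.6 dBm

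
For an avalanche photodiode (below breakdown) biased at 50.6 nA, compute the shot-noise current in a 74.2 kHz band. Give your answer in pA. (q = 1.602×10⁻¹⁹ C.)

34.7 pA

I_n = √(2qI·B)
2qI·B = 2 × 1.602×10⁻¹⁹ × 5.06×10⁻⁸ × 7.42×10⁴ = 1.20×10⁻²¹ A²
I_n = √(1.20×10⁻²¹) = 3.47×10⁻¹¹ A = 34.7 pA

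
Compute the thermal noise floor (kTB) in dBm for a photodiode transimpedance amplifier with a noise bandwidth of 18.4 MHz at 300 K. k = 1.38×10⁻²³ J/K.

−101.2 dBm

P_n = kTB = 1.38×10⁻²³ × 300 × 1.84×10⁷ = 7.62×10⁻¹⁴ W
In dBm: 10 log₁₀(7.62×10⁻¹⁴ / 10⁻³) = −101.2 dBm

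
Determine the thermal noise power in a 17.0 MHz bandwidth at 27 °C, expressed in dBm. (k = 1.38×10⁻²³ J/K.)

−101.5 dBm

T = 27 °C + 273.15 = 300.15 K
P_n = kTB = 1.38×10⁻²³ × 300.15 × 1.70×10⁷ = 7.04×10⁻¹⁴ W
In dBm: 10 log₁₀(7.04×10⁻¹⁴ / 10⁻³) = −101.5 dBm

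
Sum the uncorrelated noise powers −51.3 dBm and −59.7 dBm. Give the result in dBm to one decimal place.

−50.7 dBm

Convert to linear, add, convert back:
P₁ = 7.41×10⁻⁹ W, P₂ = 1.07×10⁻⁹ W
P_tot = 8.48×10⁻⁹ W → 10 log₁₀(P_tot / 10⁻³) = −50.7 dBm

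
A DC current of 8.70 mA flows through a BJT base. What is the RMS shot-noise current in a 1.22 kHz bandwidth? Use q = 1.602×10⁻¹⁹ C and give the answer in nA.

I_n = √(2qI·B)
2qI·B = 2 × 1.602×10⁻¹⁹ × 8.70×10⁻³ × 1.22×10³ = 3.40×10⁻¹⁸ A²
I_n = √(3.40×10⁻¹⁸) = 1.84×10⁻⁹ A = 1.84 nA

1.84 nA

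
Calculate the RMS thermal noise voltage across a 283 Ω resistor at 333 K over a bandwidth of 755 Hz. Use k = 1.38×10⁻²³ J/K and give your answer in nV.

V_n = √(4kTRB)
4kTRB = 4 × 1.38×10⁻²³ × 333 × 2.83×10² × 7.55×10² = 3.93×10⁻¹⁵ V²
V_n = √(3.93×10⁻¹⁵) = 6.27×10⁻⁸ V = 62.7 nV

62.7 nV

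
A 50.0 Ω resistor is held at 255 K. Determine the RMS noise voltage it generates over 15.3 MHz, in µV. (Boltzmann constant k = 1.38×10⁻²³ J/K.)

V_n = √(4kTRB)
4kTRB = 4 × 1.38×10⁻²³ × 255 × 5.00×10¹ × 1.53×10⁷ = 1.08×10⁻¹¹ V²
V_n = √(1.08×10⁻¹¹) = 3.28×10⁻⁶ V = 3.28 µV

3.28 µV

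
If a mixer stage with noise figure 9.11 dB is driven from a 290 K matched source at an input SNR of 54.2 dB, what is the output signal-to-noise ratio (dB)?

45.09 dB

By definition F = SNR_in/SNR_out, so in dB: SNR_out = SNR_in − NF
SNR_out = 54.2 − 9.11 = 45.09 dB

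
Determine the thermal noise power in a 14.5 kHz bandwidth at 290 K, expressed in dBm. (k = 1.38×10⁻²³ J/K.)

P_n = kTB = 1.38×10⁻²³ × 290 × 1.45×10⁴ = 5.80×10⁻¹⁷ W
In dBm: 10 log₁₀(5.80×10⁻¹⁷ / 10⁻³) = −132.4 dBm

−132.4 dBm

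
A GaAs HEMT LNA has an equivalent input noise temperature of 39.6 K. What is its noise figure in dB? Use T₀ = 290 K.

F = 1 + T_e/T₀ = 1 + 39.6/290 = 1.13655
NF = 10 log₁₀(1.13655) = 0.556 dB

0.556 dB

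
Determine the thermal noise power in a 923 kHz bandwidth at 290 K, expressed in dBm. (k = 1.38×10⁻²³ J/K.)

P_n = kTB = 1.38×10⁻²³ × 290 × 9.23×10⁵ = 3.69×10⁻¹⁵ W
In dBm: 10 log₁₀(3.69×10⁻¹⁵ / 10⁻³) = −114.3 dBm

−114.3 dBm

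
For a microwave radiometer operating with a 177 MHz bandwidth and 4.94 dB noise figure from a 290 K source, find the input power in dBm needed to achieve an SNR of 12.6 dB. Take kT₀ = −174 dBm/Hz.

Sensitivity = −174 + 10 log₁₀(B) + NF + SNR_min
= −174 + 82.48 + 4.94 + 12.6
= −73.98 dBm → −74.0 dBm

−74.0 dBm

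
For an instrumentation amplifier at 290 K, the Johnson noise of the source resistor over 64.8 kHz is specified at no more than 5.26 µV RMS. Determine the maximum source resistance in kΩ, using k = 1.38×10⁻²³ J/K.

Johnson–Nyquist: V_n = √(4kTRB) ⇒ R = V_n² / (4kTB)
4kTB = 4 × 1.38×10⁻²³ × 290 × 6.48×10⁴ = 1.04×10⁻¹⁵
R = (5.26×10⁻⁶)² / 1.04×10⁻¹⁵ = 2.67×10⁴ Ω = 26.7 kΩ

26.7 kΩ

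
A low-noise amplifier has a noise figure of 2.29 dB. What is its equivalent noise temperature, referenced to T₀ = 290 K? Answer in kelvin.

201 K

F = 10^(2.29/10) = 1.69434
T_e = (F − 1)·T₀ = (1.69434 − 1) × 290 = 201 K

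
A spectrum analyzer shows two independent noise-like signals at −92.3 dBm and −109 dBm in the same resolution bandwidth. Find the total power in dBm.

−92.2 dBm

Convert to linear, add, convert back:
P₁ = 5.89×10⁻¹³ W, P₂ = 1.26×10⁻¹⁴ W
P_tot = 6.01×10⁻¹³ W → 10 log₁₀(P_tot / 10⁻³) = −92.2 dBm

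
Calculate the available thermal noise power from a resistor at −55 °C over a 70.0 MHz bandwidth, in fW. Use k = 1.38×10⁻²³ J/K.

T = −55 °C + 273.15 = 218.15 K
P_n = kTB = 1.38×10⁻²³ × 218.15 × 7.00×10⁷ = 2.11×10⁻¹³ W = 211 fW

211 fW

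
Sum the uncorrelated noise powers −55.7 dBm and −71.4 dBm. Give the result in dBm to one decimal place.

−55.6 dBm

Convert to linear, add, convert back:
P₁ = 2.69×10⁻⁹ W, P₂ = 7.24×10⁻¹¹ W
P_tot = 2.76×10⁻⁹ W → 10 log₁₀(P_tot / 10⁻³) = −55.6 dBm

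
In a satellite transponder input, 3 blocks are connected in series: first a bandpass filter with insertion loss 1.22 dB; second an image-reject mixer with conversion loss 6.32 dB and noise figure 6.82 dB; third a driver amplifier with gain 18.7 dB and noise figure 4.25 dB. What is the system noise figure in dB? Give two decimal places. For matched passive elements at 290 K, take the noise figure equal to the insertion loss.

11.98 dB

Convert to linear (a loss of L dB is a gain of −L dB): F_i = 10^(NF_i/10), G_i = 10^(G_i,dB/10)
  Stage 1: F_1 = 10^(1.22/10) = 1.324, G_1 = 10^(−1.22/10) = 0.7551
  Stage 2: F_2 = 10^(6.82/10) = 4.808, G_2 = 10^(−6.32/10) = 0.2333
  Stage 3: F_3 = 10^(4.25/10) = 2.661, G_3 = 10^(18.7/10) = 74.13
Friis cascade:
  F = 1.324 + (4.808 − 1)/0.7551 + (2.661 − 1)/0.1762 = 15.79
NF = 10 log₁₀(15.79) = 11.98 dB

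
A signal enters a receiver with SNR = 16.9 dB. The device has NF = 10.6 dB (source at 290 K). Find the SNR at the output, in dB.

By definition F = SNR_in/SNR_out, so in dB: SNR_out = SNR_in − NF
SNR_out = 16.9 − 10.6 = 6.3 dB

6.3 dB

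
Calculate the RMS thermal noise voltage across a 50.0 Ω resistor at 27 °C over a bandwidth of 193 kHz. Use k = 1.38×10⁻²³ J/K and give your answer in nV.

400 nV

T = 27 °C + 273.15 = 300.15 K
V_n = √(4kTRB)
4kTRB = 4 × 1.38×10⁻²³ × 300.15 × 5.00×10¹ × 1.93×10⁵ = 1.60×10⁻¹³ V²
V_n = √(1.60×10⁻¹³) = 4.00×10⁻⁷ V = 400 nV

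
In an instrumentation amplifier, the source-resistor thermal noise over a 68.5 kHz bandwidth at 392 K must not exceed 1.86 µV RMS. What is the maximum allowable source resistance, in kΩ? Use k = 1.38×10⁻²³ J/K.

Johnson–Nyquist: V_n = √(4kTRB) ⇒ R = V_n² / (4kTB)
4kTB = 4 × 1.38×10⁻²³ × 392 × 6.85×10⁴ = 1.48×10⁻¹⁵
R = (1.86×10⁻⁶)² / 1.48×10⁻¹⁵ = 2.33×10³ Ω = 2.33 kΩ

2.33 kΩ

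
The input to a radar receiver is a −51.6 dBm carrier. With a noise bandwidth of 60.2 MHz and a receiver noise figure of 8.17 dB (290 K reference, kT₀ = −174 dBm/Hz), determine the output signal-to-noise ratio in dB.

36.4 dB

Noise floor: N = −174 + 10 log₁₀(B) + NF
10 log₁₀(6.02×10⁷) = 77.8 dB
N = −174 + 77.8 + 8.17 = −88.03 dBm
SNR = P_sig − N = −51.6 − (−88.03) = 36.43 dB → 36.4 dB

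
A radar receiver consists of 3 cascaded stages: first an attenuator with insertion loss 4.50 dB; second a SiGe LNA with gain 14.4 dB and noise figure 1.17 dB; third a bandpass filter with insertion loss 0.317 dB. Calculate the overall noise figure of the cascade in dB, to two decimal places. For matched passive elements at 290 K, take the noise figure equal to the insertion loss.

Convert to linear (a loss of L dB is a gain of −L dB): F_i = 10^(NF_i/10), G_i = 10^(G_i,dB/10)
  Stage 1: F_1 = 10^(4.50/10) = 2.818, G_1 = 10^(−4.50/10) = 0.3548
  Stage 2: F_2 = 10^(1.17/10) = 1.309, G_2 = 10^(14.4/10) = 27.54
  Stage 3: F_3 = 10^(0.317/10) = 1.076, G_3 = 10^(−0.317/10) = 0.9296
Friis cascade:
  F = 2.818 + (1.309 − 1)/0.3548 + (1.076 − 1)/9.772 = 3.698
NF = 10 log₁₀(3.698) = 5.68 dB

5.68 dB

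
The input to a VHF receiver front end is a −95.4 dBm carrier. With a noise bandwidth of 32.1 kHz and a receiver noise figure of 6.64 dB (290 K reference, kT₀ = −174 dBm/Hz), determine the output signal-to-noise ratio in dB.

26.9 dB

Noise floor: N = −174 + 10 log₁₀(B) + NF
10 log₁₀(3.21×10⁴) = 45.07 dB
N = −174 + 45.07 + 6.64 = −122.29 dBm
SNR = P_sig − N = −95.4 − (−122.29) = 26.89 dB → 26.9 dB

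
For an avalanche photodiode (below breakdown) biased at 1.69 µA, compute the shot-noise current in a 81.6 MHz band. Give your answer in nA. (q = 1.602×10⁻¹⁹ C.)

I_n = √(2qI·B)
2qI·B = 2 × 1.602×10⁻¹⁹ × 1.69×10⁻⁶ × 8.16×10⁷ = 4.42×10⁻¹⁷ A²
I_n = √(4.42×10⁻¹⁷) = 6.65×10⁻⁹ A = 6.65 nA

6.65 nA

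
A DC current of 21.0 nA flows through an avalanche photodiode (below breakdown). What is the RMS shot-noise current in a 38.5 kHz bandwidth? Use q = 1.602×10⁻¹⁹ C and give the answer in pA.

16.1 pA

I_n = √(2qI·B)
2qI·B = 2 × 1.602×10⁻¹⁹ × 2.10×10⁻⁸ × 3.85×10⁴ = 2.59×10⁻²² A²
I_n = √(2.59×10⁻²²) = 1.61×10⁻¹¹ A = 16.1 pA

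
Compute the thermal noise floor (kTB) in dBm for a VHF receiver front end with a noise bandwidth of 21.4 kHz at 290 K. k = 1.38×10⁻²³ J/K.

P_n = kTB = 1.38×10⁻²³ × 290 × 2.14×10⁴ = 8.56×10⁻¹⁷ W
In dBm: 10 log₁₀(8.56×10⁻¹⁷ / 10⁻³) = −130.7 dBm

−130.7 dBm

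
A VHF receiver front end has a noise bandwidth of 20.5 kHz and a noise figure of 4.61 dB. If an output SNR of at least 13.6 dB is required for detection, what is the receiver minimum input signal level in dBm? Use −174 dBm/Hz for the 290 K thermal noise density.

Sensitivity = −174 + 10 log₁₀(B) + NF + SNR_min
= −174 + 43.12 + 4.61 + 13.6
= −112.67 dBm → −112.7 dBm

−112.7 dBm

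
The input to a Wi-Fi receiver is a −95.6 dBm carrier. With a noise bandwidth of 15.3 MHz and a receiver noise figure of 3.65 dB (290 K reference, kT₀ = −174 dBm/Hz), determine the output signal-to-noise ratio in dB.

2.9 dB

Noise floor: N = −174 + 10 log₁₀(B) + NF
10 log₁₀(1.53×10⁷) = 71.85 dB
N = −174 + 71.85 + 3.65 = −98.50 dBm
SNR = P_sig − N = −95.6 − (−98.50) = 2.90 dB → 2.9 dB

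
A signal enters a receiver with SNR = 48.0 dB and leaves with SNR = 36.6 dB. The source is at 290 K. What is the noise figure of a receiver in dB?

11.4 dB

NF (dB) = SNR_in(dB) − SNR_out(dB) when the source is at T₀
NF = 48.0 − 36.6 = 11.4 dB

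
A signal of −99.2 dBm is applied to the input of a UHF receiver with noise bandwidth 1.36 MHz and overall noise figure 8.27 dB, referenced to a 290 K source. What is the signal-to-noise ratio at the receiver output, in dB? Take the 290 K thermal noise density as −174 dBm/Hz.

5.2 dB

Noise floor: N = −174 + 10 log₁₀(B) + NF
10 log₁₀(1.36×10⁶) = 61.34 dB
N = −174 + 61.34 + 8.27 = −104.39 dBm
SNR = P_sig − N = −99.2 − (−104.39) = 5.19 dB → 5.2 dB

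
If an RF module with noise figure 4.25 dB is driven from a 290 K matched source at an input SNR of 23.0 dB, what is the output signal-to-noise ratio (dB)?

By definition F = SNR_in/SNR_out, so in dB: SNR_out = SNR_in − NF
SNR_out = 23.0 − 4.25 = 18.75 dB

18.75 dB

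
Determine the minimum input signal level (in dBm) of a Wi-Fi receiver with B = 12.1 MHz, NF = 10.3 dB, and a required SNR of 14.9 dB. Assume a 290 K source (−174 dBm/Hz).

−78.0 dBm

Sensitivity = −174 + 10 log₁₀(B) + NF + SNR_min
= −174 + 70.83 + 10.3 + 14.9
= −77.97 dBm → −78.0 dBm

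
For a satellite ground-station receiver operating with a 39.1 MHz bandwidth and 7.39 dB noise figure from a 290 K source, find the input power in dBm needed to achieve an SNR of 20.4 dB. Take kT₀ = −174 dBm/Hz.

Sensitivity = −174 + 10 log₁₀(B) + NF + SNR_min
= −174 + 75.92 + 7.39 + 20.4
= −70.29 dBm → −70.3 dBm

−70.3 dBm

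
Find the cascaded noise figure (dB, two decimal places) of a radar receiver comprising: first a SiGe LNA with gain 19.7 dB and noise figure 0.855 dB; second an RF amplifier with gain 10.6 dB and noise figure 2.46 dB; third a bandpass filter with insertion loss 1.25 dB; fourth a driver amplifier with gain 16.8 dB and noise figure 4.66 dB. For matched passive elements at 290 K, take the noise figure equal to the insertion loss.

Convert to linear (a loss of L dB is a gain of −L dB): F_i = 10^(NF_i/10), G_i = 10^(G_i,dB/10)
  Stage 1: F_1 = 10^(0.855/10) = 1.218, G_1 = 10^(19.7/10) = 93.33
  Stage 2: F_2 = 10^(2.46/10) = 1.762, G_2 = 10^(10.6/10) = 11.48
  Stage 3: F_3 = 10^(1.25/10) = 1.334, G_3 = 10^(−1.25/10) = 0.7499
  Stage 4: F_4 = 10^(4.66/10) = 2.924, G_4 = 10^(16.8/10) = 47.86
Friis cascade:
  F = 1.218 + (1.762 − 1)/93.33 + (1.334 − 1)/1072 + (2.924 − 1)/803.5 = 1.228
NF = 10 log₁₀(1.228) = 0.89 dB

0.89 dB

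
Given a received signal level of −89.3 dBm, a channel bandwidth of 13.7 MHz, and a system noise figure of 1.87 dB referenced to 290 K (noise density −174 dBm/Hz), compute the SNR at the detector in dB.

11.5 dB

Noise floor: N = −174 + 10 log₁₀(B) + NF
10 log₁₀(1.37×10⁷) = 71.37 dB
N = −174 + 71.37 + 1.87 = −100.76 dBm
SNR = P_sig − N = −89.3 − (−100.76) = 11.46 dB → 11.5 dB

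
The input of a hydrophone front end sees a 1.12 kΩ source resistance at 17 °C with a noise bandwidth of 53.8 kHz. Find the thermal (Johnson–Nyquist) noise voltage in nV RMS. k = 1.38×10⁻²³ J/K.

T = 17 °C + 273.15 = 290.15 K
V_n = √(4kTRB)
4kTRB = 4 × 1.38×10⁻²³ × 290.15 × 1.12×10³ × 5.38×10⁴ = 9.65×10⁻¹³ V²
V_n = √(9.65×10⁻¹³) = 9.82×10⁻⁷ V = 982 nV

982 nV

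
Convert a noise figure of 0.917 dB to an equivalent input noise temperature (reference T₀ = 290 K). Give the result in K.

68.2 K

F = 10^(0.917/10) = 1.23509
T_e = (F − 1)·T₀ = (1.23509 − 1) × 290 = 68.2 K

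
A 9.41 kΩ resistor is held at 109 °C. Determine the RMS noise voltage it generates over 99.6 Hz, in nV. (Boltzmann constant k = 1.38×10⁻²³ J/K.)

141 nV

T = 109 °C + 273.15 = 382.15 K
V_n = √(4kTRB)
4kTRB = 4 × 1.38×10⁻²³ × 382.15 × 9.41×10³ × 9.96×10¹ = 1.98×10⁻¹⁴ V²
V_n = √(1.98×10⁻¹⁴) = 1.41×10⁻⁷ V = 141 nV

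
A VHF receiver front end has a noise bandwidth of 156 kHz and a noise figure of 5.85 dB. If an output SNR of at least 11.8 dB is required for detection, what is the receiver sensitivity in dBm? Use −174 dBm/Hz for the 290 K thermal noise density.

−104.4 dBm

Sensitivity = −174 + 10 log₁₀(B) + NF + SNR_min
= −174 + 51.93 + 5.85 + 11.8
= −104.42 dBm → −104.4 dBm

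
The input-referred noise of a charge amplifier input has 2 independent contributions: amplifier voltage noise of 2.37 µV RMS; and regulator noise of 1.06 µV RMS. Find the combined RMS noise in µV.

2.60 µV

Uncorrelated sources add in power (mean-square): V_tot = √(ΣV_i²)
V_tot = √[(2.37×10⁻⁶)² + (1.06×10⁻⁶)²] = 2.60×10⁻⁶ V = 2.60 µV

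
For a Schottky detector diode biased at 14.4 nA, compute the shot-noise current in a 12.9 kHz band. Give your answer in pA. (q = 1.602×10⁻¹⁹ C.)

I_n = √(2qI·B)
2qI·B = 2 × 1.602×10⁻¹⁹ × 1.44×10⁻⁸ × 1.29×10⁴ = 5.95×10⁻²³ A²
I_n = √(5.95×10⁻²³) = 7.71×10⁻¹² A = 7.71 pA

7.71 pA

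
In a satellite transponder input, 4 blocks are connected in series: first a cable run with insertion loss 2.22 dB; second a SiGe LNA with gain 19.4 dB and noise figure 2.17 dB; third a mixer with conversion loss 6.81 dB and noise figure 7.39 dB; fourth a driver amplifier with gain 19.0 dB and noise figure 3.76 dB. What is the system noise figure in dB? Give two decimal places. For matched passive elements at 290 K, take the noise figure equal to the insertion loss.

4.71 dB

Convert to linear (a loss of L dB is a gain of −L dB): F_i = 10^(NF_i/10), G_i = 10^(G_i,dB/10)
  Stage 1: F_1 = 10^(2.22/10) = 1.667, G_1 = 10^(−2.22/10) = 0.5998
  Stage 2: F_2 = 10^(2.17/10) = 1.648, G_2 = 10^(19.4/10) = 87.10
  Stage 3: F_3 = 10^(7.39/10) = 5.483, G_3 = 10^(−6.81/10) = 0.2084
  Stage 4: F_4 = 10^(3.76/10) = 2.377, G_4 = 10^(19.0/10) = 79.43
Friis cascade:
  F = 1.667 + (1.648 − 1)/0.5998 + (5.483 − 1)/52.24 + (2.377 − 1)/10.89 = 2.960
NF = 10 log₁₀(2.960) = 4.71 dB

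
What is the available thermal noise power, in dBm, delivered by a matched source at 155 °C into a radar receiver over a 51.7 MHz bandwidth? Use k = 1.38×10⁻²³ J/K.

T = 155 °C + 273.15 = 428.15 K
P_n = kTB = 1.38×10⁻²³ × 428.15 × 5.17×10⁷ = 3.05×10⁻¹³ W
In dBm: 10 log₁₀(3.05×10⁻¹³ / 10⁻³) = −95.2 dBm

−95.2 dBm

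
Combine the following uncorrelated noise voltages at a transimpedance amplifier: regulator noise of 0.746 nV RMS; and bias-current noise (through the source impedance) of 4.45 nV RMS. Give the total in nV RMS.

Uncorrelated sources add in power (mean-square): V_tot = √(ΣV_i²)
V_tot = √[(7.46×10⁻¹⁰)² + (4.45×10⁻⁹)²] = 4.51×10⁻⁹ V = 4.51 nV

4.51 nV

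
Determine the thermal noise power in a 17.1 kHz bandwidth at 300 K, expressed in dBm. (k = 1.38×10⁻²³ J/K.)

−131.5 dBm

P_n = kTB = 1.38×10⁻²³ × 300 × 1.71×10⁴ = 7.08×10⁻¹⁷ W
In dBm: 10 log₁₀(7.08×10⁻¹⁷ / 10⁻³) = −131.5 dBm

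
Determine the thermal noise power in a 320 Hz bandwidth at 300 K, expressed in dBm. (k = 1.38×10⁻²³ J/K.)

P_n = kTB = 1.38×10⁻²³ × 300 × 3.20×10² = 1.32×10⁻¹⁸ W
In dBm: 10 log₁₀(1.32×10⁻¹⁸ / 10⁻³) = −148.8 dBm

−148.8 dBm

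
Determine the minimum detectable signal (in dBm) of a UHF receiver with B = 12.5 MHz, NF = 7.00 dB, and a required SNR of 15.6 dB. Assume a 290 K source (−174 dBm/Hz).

−80.4 dBm

Sensitivity = −174 + 10 log₁₀(B) + NF + SNR_min
= −174 + 70.97 + 7.00 + 15.6
= −80.43 dBm → −80.4 dBm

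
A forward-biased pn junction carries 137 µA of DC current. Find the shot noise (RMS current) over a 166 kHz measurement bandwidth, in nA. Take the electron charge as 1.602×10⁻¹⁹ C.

I_n = √(2qI·B)
2qI·B = 2 × 1.602×10⁻¹⁹ × 1.37×10⁻⁴ × 1.66×10⁵ = 7.29×10⁻¹⁸ A²
I_n = √(7.29×10⁻¹⁸) = 2.70×10⁻⁹ A = 2.70 nA

2.70 nA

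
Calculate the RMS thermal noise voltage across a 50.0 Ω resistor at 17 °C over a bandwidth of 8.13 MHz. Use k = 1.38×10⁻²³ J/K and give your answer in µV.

2.55 µV

T = 17 °C + 273.15 = 290.15 K
V_n = √(4kTRB)
4kTRB = 4 × 1.38×10⁻²³ × 290.15 × 5.00×10¹ × 8.13×10⁶ = 6.51×10⁻¹² V²
V_n = √(6.51×10⁻¹²) = 2.55×10⁻⁶ V = 2.55 µV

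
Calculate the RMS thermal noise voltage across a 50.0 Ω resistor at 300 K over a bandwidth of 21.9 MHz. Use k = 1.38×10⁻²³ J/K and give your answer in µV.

V_n = √(4kTRB)
4kTRB = 4 × 1.38×10⁻²³ × 300 × 5.00×10¹ × 2.19×10⁷ = 1.81×10⁻¹¹ V²
V_n = √(1.81×10⁻¹¹) = 4.26×10⁻⁶ V = 4.26 µV

4.26 µV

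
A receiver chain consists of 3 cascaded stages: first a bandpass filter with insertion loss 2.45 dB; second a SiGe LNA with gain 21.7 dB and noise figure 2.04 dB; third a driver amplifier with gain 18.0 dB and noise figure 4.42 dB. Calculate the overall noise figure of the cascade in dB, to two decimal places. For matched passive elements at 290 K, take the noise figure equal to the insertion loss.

4.52 dB

Convert to linear (a loss of L dB is a gain of −L dB): F_i = 10^(NF_i/10), G_i = 10^(G_i,dB/10)
  Stage 1: F_1 = 10^(2.45/10) = 1.758, G_1 = 10^(−2.45/10) = 0.5689
  Stage 2: F_2 = 10^(2.04/10) = 1.600, G_2 = 10^(21.7/10) = 147.9
  Stage 3: F_3 = 10^(4.42/10) = 2.767, G_3 = 10^(18.0/10) = 63.10
Friis cascade:
  F = 1.758 + (1.600 − 1)/0.5689 + (2.767 − 1)/84.14 = 2.833
NF = 10 log₁₀(2.833) = 4.52 dB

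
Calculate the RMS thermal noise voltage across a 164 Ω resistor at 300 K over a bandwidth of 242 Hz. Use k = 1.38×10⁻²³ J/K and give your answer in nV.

25.6 nV

V_n = √(4kTRB)
4kTRB = 4 × 1.38×10⁻²³ × 300 × 1.64×10² × 2.42×10² = 6.57×10⁻¹⁶ V²
V_n = √(6.57×10⁻¹⁶) = 2.56×10⁻⁸ V = 25.6 nV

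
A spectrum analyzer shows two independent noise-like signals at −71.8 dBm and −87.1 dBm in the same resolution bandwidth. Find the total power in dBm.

Convert to linear, add, convert back:
P₁ = 6.61×10⁻¹¹ W, P₂ = 1.95×10⁻¹² W
P_tot = 6.80×10⁻¹¹ W → 10 log₁₀(P_tot / 10⁻³) = −71.7 dBm

−71.7 dBm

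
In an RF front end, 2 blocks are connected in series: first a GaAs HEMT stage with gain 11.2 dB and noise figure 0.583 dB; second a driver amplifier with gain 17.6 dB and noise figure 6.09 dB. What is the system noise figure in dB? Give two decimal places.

Convert to linear (a loss of L dB is a gain of −L dB): F_i = 10^(NF_i/10), G_i = 10^(G_i,dB/10)
  Stage 1: F_1 = 10^(0.583/10) = 1.144, G_1 = 10^(11.2/10) = 13.18
  Stage 2: F_2 = 10^(6.09/10) = 4.064, G_2 = 10^(17.6/10) = 57.54
Friis cascade:
  F = 1.144 + (4.064 − 1)/13.18 = 1.376
NF = 10 log₁₀(1.376) = 1.39 dB

1.39 dB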